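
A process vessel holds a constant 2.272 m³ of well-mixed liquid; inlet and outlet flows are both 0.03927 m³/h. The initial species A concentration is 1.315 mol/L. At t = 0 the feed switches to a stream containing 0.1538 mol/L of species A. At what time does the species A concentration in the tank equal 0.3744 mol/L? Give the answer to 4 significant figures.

96.09 h

Species balance: V dC/dt = Q(C_in − C) ⇒ τ = V/Q = 57.8559 h.
C(t) = C_in + (C₀ − C_in) e^(−t/τ). Set C = 0.3744 and solve for t:
e^(−t/τ) = (C − C_in)/(C₀ − C_in) = (0.3744 − 0.1538)/(1.315 − 0.1538) = 0.189976
t = −τ ln(…) = 57.8559 × 1.66086 = 96.0904 h.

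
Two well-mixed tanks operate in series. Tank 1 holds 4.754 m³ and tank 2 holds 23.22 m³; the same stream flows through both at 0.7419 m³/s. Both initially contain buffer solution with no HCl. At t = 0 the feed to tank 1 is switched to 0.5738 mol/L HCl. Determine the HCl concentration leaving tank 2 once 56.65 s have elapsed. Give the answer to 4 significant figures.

Species balance on tank i: dCᵢ/dt = (Cᵢ₋₁ − Cᵢ)/τᵢ with τᵢ = Vᵢ/Q.
τ₁ = 4.754/0.7419 = 6.40787 s; τ₂ = 23.22/0.7419 = 31.2980 s.
Solving the cascade with C₁(0)=C₂(0)=0 gives C₂(t) = C_in[1 − (τ₁ e^(−t/τ₁) − τ₂ e^(−t/τ₂))/(τ₁ − τ₂)].
At t = 56.65: e^(−t/τ₁) = 0.000144723, e^(−t/τ₂) = 0.163651.
C₂ = 0.5738·[1 − (6.40787·0.000144723 − 31.2980·0.163651)/(-24.8901)] = 0.5738·0.794255 = 0.455743 mol/L.

0.4557 mol/L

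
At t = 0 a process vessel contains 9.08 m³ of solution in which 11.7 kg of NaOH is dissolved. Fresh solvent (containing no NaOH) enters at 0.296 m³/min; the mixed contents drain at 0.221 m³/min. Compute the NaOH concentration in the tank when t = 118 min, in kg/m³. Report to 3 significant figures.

0.0879 kg/m³

Total volume: dV/dt = Q_in − Q_out = 0.075000 m³/min, so V(t) = 9.08 + 0.075000 t and V(118) = 17.930 m³.
Solute balance: dm/dt = 0 − Q_out C = −Q_out m/V(t).
dm/m = −Q_out dt/(V₀ + 0.075000 t); integrating gives ln(m/m₀) = −(Q_out/(Q_in−Q_out)) ln(V/V₀).
m = m₀ (V₀/V)^(Q_out/(Q_in−Q_out)) = 11.7 × (9.08/17.930)^(2.9467) = 1.5757 kg.
C = m/V = 1.5757/17.930 = 0.087878 kg/m³.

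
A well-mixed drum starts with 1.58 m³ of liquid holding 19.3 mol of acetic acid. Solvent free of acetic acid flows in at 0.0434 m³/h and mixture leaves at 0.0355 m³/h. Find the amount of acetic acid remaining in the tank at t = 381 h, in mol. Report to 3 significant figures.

Total volume: dV/dt = Q_in − Q_out = 0.0079000 m³/h, so V(t) = 1.58 + 0.0079000 t and V(381) = 4.5899 m³.
Solute balance: dm/dt = 0 − Q_out C = −Q_out m/V(t).
dm/m = −Q_out dt/(V₀ + 0.0079000 t); integrating gives ln(m/m₀) = −(Q_out/(Q_in−Q_out)) ln(V/V₀).
m = m₀ (V₀/V)^(Q_out/(Q_in−Q_out)) = 19.3 × (1.58/4.5899)^(4.4937) = 0.16008 mol.

0.160 mol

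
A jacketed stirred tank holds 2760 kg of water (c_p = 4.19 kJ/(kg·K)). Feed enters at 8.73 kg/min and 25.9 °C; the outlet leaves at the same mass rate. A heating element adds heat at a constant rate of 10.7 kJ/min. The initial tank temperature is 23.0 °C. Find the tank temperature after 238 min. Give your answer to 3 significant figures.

24.7 °C

Unsteady energy balance on the tank contents: M c_p dT/dt = ṁ c_p (T_in − T) + 10.7.
Rearrange: dT/dt = (T_ss − T)/τ with τ = M/ṁ = 316.15 min and T_ss = T_in + Q̇/(ṁ c_p) = 26.193 °C.
Integrating: T(t) = T_ss + (T₀ − T_ss) e^(−t/τ).
T(238) = 26.193 + (-3.1925)·e^(−238/316.15) = 26.193 + (-3.1925)·0.47104 = 24.689 °C.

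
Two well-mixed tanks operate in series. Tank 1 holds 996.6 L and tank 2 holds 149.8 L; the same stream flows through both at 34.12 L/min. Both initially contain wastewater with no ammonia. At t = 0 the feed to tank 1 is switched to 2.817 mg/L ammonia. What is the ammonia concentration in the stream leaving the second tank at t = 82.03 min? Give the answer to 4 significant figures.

Time constants: τᵢ = Vᵢ/Q for each well-mixed tank.
τ₁ = 996.6/34.12 = 29.2087 min; τ₂ = 149.8/34.12 = 4.39039 min.
Tank 1: C₁ = C_in(1 − e^(−t/τ₁)). Tank 2 (τ₁ ≠ τ₂): C₂ = C_in[1 − (τ₁ e^(−t/τ₁) − τ₂ e^(−t/τ₂))/(τ₁ − τ₂)].
At t = 82.03: e^(−t/τ₁) = 0.0603007, e^(−t/τ₂) = 7.68494e-09.
C₂ = 2.817·[1 − (29.2087·0.0603007 − 4.39039·7.68494e-09)/(24.8183)] = 2.817·0.929032 = 2.61708 mg/L.

2.617 mg/L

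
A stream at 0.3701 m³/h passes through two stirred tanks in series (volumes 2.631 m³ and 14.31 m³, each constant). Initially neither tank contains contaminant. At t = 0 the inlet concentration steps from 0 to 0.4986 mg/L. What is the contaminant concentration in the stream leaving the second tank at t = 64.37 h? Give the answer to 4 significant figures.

Species balance on tank i: dCᵢ/dt = (Cᵢ₋₁ − Cᵢ)/τᵢ with τᵢ = Vᵢ/Q.
τ₁ = 2.631/0.3701 = 7.10889 h; τ₂ = 14.31/0.3701 = 38.6652 h.
Tank 1: C₁ = C_in(1 − e^(−t/τ₁)). Tank 2 (τ₁ ≠ τ₂): C₂ = C_in[1 − (τ₁ e^(−t/τ₁) − τ₂ e^(−t/τ₂))/(τ₁ − τ₂)].
At t = 64.37: e^(−t/τ₁) = 0.000116822, e^(−t/τ₂) = 0.189228.
C₂ = 0.4986·[1 − (7.10889·0.000116822 − 38.6652·0.189228)/(-31.5563)] = 0.4986·0.768170 = 0.383010 mg/L.

0.3830 mg/L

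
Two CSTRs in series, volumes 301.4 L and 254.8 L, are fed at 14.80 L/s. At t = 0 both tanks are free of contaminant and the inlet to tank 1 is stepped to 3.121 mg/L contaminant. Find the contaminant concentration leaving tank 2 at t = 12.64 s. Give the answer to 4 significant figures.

0.4588 mg/L

Time constants: τᵢ = Vᵢ/Q for each well-mixed tank.
τ₁ = 301.4/14.80 = 20.3649 s; τ₂ = 254.8/14.80 = 17.2162 s.
Tank 1: C₁ = C_in(1 − e^(−t/τ₁)). Tank 2 (τ₁ ≠ τ₂): C₂ = C_in[1 − (τ₁ e^(−t/τ₁) − τ₂ e^(−t/τ₂))/(τ₁ − τ₂)].
At t = 12.64: e^(−t/τ₁) = 0.537580, e^(−t/τ₂) = 0.479893.
C₂ = 3.121·[1 − (20.3649·0.537580 − 17.2162·0.479893)/(3.14865)] = 3.121·0.146997 = 0.458778 mg/L.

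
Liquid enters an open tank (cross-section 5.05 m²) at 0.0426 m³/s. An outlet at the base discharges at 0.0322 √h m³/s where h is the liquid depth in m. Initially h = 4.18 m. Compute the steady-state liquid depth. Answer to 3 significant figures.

Mass balance (ρ constant): A dh/dt = Q_in − 0.0322 √h. At steady state dh/dt = 0:
Q_in = 0.0322 √h_ss ⇒ √h_ss = 0.0426/0.0322 = 1.3230.
h_ss = 1.3230² = 1.7503 m. (Since h₀ = 4.18 m > h_ss, the level will fall toward this value.)

1.75 m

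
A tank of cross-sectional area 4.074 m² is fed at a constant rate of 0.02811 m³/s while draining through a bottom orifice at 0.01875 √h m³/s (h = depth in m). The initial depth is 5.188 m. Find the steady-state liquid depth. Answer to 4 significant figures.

Accumulation of liquid (constant cross-section A): A dh/dt = Q_in − 0.01875 √h. At steady state dh/dt = 0:
Q_in = 0.01875 √h_ss ⇒ √h_ss = 0.02811/0.01875 = 1.49920.
h_ss = 1.49920² = 2.24760 m. (Since h₀ = 5.188 m > h_ss, the level will fall toward this value.)

2.248 m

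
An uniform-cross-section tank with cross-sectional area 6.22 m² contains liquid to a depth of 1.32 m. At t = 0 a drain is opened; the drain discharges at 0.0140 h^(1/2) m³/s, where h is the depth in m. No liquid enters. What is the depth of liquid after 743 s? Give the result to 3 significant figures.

0.0978 m

A dh/dt = −Q_out = −0.0140 √h.
This is separable: 2 d(√h)/dt = −0.0140/A, so √h = √h₀ − (0.0140/(2A)) t.
√h = √1.32 − 0.0140·743/(2·6.22) = 1.1489 − 0.83617 = 0.31274.
h = 0.31274² = 0.097806 m.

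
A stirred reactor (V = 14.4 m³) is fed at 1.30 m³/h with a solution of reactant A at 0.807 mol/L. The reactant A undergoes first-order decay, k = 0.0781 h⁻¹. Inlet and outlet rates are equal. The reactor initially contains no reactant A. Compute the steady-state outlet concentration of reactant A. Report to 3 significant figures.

0.433 mol/L

V dC/dt = Q(C_in − C) − k V C.
At steady state: 0 = Q C_in − (Q + kV) C_ss, so C_ss = Q C_in/(Q + kV).
C_ss = 1.30·0.807/(1.30 + 0.0781·14.4) = 1.0491/2.4246 = 0.43268 mol/L.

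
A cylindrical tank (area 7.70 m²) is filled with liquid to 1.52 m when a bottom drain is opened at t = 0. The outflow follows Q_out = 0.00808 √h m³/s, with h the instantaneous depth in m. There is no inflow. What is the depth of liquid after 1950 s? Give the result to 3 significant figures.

0.0440 m

A dh/dt = −Q_out = −0.00808 √h.
This is separable: 2 d(√h)/dt = −0.00808/A, so √h = √h₀ − (0.00808/(2A)) t.
√h = √1.52 − 0.00808·1950/(2·7.70) = 1.2329 − 1.0231 = 0.20977.
h = 0.20977² = 0.044002 m.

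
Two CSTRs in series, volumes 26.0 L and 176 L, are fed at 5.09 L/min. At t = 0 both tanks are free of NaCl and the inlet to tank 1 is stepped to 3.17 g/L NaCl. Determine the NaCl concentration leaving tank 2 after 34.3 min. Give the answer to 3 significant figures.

Time constants: τᵢ = Vᵢ/Q for each well-mixed tank.
τ₁ = 26.0/5.09 = 5.1081 min; τ₂ = 176/5.09 = 34.578 min.
Tank 1: C₁ = C_in(1 − e^(−t/τ₁)). Tank 2 (τ₁ ≠ τ₂): C₂ = C_in[1 − (τ₁ e^(−t/τ₁) − τ₂ e^(−t/τ₂))/(τ₁ − τ₂)].
At t = 34.3: e^(−t/τ₁) = 0.0012127, e^(−t/τ₂) = 0.37084.
C₂ = 3.17·[1 − (5.1081·0.0012127 − 34.578·0.37084)/(-29.470)] = 3.17·0.56509 = 1.7913 g/L.

1.79 g/L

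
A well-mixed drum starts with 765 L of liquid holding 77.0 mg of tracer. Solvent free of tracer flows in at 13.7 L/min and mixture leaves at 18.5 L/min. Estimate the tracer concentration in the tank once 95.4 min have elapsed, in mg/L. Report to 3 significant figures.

Total volume: dV/dt = Q_in − Q_out = -4.8000 L/min, so V(t) = 765 − 4.8000 t and V(95.4) = 307.08 L.
Solute balance: dm/dt = 0 − Q_out C = −Q_out m/V(t).
dm/m = −Q_out dt/(V₀ − 4.8000 t); integrating gives ln(m/m₀) = −(Q_out/(Q_in−Q_out)) ln(V/V₀).
m = m₀ (V₀/V)^(Q_out/(Q_in−Q_out)) = 77.0 × (765/307.08)^(-3.8542) = 2.2838 mg.
C = m/V = 2.2838/307.08 = 0.0074372 mg/L.

0.00744 mg/L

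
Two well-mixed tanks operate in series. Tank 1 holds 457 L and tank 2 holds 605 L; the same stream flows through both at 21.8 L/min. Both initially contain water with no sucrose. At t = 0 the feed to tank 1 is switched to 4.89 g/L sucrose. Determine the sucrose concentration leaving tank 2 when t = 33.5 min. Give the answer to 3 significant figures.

Time constants: τᵢ = Vᵢ/Q for each well-mixed tank.
τ₁ = 457/21.8 = 20.963 min; τ₂ = 605/21.8 = 27.752 min.
Solving the cascade with C₁(0)=C₂(0)=0 gives C₂(t) = C_in[1 − (τ₁ e^(−t/τ₁) − τ₂ e^(−t/τ₂))/(τ₁ − τ₂)].
At t = 33.5: e^(−t/τ₁) = 0.20229, e^(−t/τ₂) = 0.29906.
C₂ = 4.89·[1 − (20.963·0.20229 − 27.752·0.29906)/(-6.7890)] = 4.89·0.40214 = 1.9665 g/L.

1.97 g/L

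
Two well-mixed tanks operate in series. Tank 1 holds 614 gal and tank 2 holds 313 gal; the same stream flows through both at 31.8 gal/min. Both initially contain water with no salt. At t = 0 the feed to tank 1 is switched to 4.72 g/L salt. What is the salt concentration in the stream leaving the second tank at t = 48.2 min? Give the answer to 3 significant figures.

3.96 g/L

Species balance on tank i: dCᵢ/dt = (Cᵢ₋₁ − Cᵢ)/τᵢ with τᵢ = Vᵢ/Q.
τ₁ = 614/31.8 = 19.308 min; τ₂ = 313/31.8 = 9.8428 min.
Tank 1: C₁ = C_in(1 − e^(−t/τ₁)). Tank 2 (τ₁ ≠ τ₂): C₂ = C_in[1 − (τ₁ e^(−t/τ₁) − τ₂ e^(−t/τ₂))/(τ₁ − τ₂)].
At t = 48.2: e^(−t/τ₁) = 0.082385, e^(−t/τ₂) = 0.0074690.
C₂ = 4.72·[1 − (19.308·0.082385 − 9.8428·0.0074690)/(9.4654)] = 4.72·0.83971 = 3.9634 g/L.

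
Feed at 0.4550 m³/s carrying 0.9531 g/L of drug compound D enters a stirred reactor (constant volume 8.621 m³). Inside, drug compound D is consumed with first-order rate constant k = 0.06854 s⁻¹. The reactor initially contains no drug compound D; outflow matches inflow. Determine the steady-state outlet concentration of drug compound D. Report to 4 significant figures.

0.4146 g/L

V dC/dt = Q(C_in − C) − k V C.
At steady state: 0 = Q C_in − (Q + kV) C_ss, so C_ss = Q C_in/(Q + kV).
C_ss = 0.4550·0.9531/(0.4550 + 0.06854·8.621) = 0.433661/1.04588 = 0.414636 g/L.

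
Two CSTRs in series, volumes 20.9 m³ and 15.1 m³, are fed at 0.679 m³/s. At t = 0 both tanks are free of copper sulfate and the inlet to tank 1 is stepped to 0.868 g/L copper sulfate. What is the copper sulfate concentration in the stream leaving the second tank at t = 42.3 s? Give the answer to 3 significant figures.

0.414 g/L

Time constants: τᵢ = Vᵢ/Q for each well-mixed tank.
τ₁ = 20.9/0.679 = 30.781 s; τ₂ = 15.1/0.679 = 22.239 s.
Solving the cascade with C₁(0)=C₂(0)=0 gives C₂(t) = C_in[1 − (τ₁ e^(−t/τ₁) − τ₂ e^(−t/τ₂))/(τ₁ − τ₂)].
At t = 42.3: e^(−t/τ₁) = 0.25303, e^(−t/τ₂) = 0.14925.
C₂ = 0.868·[1 − (30.781·0.25303 − 22.239·0.14925)/(8.5420)] = 0.868·0.47679 = 0.41386 g/L.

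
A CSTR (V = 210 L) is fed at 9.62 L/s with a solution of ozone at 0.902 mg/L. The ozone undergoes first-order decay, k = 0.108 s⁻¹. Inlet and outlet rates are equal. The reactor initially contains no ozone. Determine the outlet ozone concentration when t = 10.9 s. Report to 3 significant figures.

Accumulation = in − out − consumed: V dC/dt = Q C_in − Q C − k V C.
dC/dt = (Q/V) C_in − (Q/V + k) C; effective rate a = Q/V + k = 0.045810 + 0.108 = 0.15381 s⁻¹.
C_ss = Q C_in/(Q + kV) = 0.26865 mg/L; C(t) = C_ss + (C₀ − C_ss) e^(−a t).
C(10.9) = 0.26865 + (-0.26865)·e^(−0.15381·10.9) = 0.26865 + (-0.26865)·0.18702 = 0.21840 mg/L.

0.218 mg/L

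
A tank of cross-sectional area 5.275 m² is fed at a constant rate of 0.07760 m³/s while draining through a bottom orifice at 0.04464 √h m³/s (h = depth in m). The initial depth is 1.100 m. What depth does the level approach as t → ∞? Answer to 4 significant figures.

3.022 m

Mass balance (ρ constant): A dh/dt = Q_in − 0.04464 √h. At steady state dh/dt = 0:
Q_in = 0.04464 √h_ss ⇒ √h_ss = 0.07760/0.04464 = 1.73835.
h_ss = 1.73835² = 3.02187 m. (Since h₀ = 1.100 m < h_ss, the level will rise toward this value.)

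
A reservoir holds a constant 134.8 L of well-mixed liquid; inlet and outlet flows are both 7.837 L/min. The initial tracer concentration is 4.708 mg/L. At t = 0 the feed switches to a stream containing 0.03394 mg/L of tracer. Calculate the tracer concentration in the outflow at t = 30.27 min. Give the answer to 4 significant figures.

Mass balance on the solute (V constant): V dC/dt = Q(C_in − C).
Rewrite as dC/dt + C/τ = C_in/τ, τ = V/Q = 17.2005 min.
This is linear first-order; C(t) = C_in + (C₀ − C_in) e^(−t/τ).
C(30.27) = 0.03394 + (4.708 − 0.03394)·e^(−30.27/17.2005) = 0.03394 + (4.67406)·0.172073 = 0.838219 mg/L.

0.8382 mg/L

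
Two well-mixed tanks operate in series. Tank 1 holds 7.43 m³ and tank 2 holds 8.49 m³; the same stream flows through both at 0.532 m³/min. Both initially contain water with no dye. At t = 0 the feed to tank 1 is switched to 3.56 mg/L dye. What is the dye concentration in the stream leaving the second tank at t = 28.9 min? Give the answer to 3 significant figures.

Each tank obeys Vᵢ dCᵢ/dt = Q(Cᵢ₋₁ − Cᵢ), so τᵢ = Vᵢ/Q.
τ₁ = 7.43/0.532 = 13.966 min; τ₂ = 8.49/0.532 = 15.959 min.
Tank 1: C₁ = C_in(1 − e^(−t/τ₁)). Tank 2 (τ₁ ≠ τ₂): C₂ = C_in[1 − (τ₁ e^(−t/τ₁) − τ₂ e^(−t/τ₂))/(τ₁ − τ₂)].
At t = 28.9: e^(−t/τ₁) = 0.12628, e^(−t/τ₂) = 0.16350.
C₂ = 3.56·[1 − (13.966·0.12628 − 15.959·0.16350)/(-1.9925)] = 3.56·0.57556 = 2.0490 mg/L.

2.05 mg/L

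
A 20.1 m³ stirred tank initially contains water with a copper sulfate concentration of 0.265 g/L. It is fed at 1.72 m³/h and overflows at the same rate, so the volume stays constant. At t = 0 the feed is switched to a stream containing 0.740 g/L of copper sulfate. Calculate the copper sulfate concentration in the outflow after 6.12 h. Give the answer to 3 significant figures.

Mass balance on the solute (V constant): V dC/dt = Q(C_in − C).
Rewrite as dC/dt + C/τ = C_in/τ, τ = V/Q = 11.686 h.
C approaches C_in exponentially: C(t) = C_in + (C₀ − C_in) e^(−t/τ).
C(6.12) = 0.740 + (0.265 − 0.740)·e^(−6.12/11.686) = 0.740 + (-0.47500)·0.59232 = 0.45865 g/L.

0.459 g/L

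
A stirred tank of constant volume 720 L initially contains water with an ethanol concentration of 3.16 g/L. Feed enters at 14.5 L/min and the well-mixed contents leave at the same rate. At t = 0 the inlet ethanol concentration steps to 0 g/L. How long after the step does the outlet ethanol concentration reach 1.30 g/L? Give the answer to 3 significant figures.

44.1 min

Species balance: V dC/dt = Q(C_in − C) ⇒ τ = V/Q = 49.655 min.
C(t) = C_in + (C₀ − C_in) e^(−t/τ). Set C = 1.30 and solve for t:
e^(−t/τ) = (C − C_in)/(C₀ − C_in) = (1.30 − 0)/(3.16 − 0) = 0.41139
t = −τ ln(…) = 49.655 × 0.88821 = 44.104 min.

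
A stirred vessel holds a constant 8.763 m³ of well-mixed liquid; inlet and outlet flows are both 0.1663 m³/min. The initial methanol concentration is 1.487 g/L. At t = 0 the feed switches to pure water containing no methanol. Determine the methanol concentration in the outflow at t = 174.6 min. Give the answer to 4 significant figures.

Accumulation = in − out for the solute gives V dC/dt = Q(C_in − C).
So dC/dt = (C_in − C)/τ with τ = V/Q = 8.763/0.1663 = 52.6939 min.
Integrating: C(t) = C_in + (C₀ − C_in) e^(−t/τ).
C(174.6) = 0 + (1.487 − 0)·e^(−174.6/52.6939) = 0 + (1.48700)·0.0363895 = 0.0541112 g/L.

0.05411 g/L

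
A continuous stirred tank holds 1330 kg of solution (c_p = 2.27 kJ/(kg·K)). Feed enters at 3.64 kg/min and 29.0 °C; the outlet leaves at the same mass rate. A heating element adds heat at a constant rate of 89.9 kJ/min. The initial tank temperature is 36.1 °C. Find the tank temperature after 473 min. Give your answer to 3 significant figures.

First-law balance (no shaft work): M c_p dT/dt = ṁ c_p (T_in − T) + 89.9.
Rearrange: dT/dt = (T_ss − T)/τ with τ = M/ṁ = 365.38 min and T_ss = T_in + Q̇/(ṁ c_p) = 39.880 °C.
This is linear first-order; T(t) = T_ss + (T₀ − T_ss) e^(−t/τ).
T(473) = 39.880 + (-3.7801)·e^(−473/365.38) = 39.880 + (-3.7801)·0.27403 = 38.844 °C.

38.8 °C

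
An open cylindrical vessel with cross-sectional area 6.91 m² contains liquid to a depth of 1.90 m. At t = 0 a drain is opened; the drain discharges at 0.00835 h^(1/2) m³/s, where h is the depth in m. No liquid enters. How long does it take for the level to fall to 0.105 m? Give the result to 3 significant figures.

1750 s

Volume balance on the tank: A dh/dt = −0.00835 √h.
Separate and integrate: 2(√h − √h₀) = −(0.00835/A) t.
t = 2A(√h₀ − √h)/0.00835 = 2·6.91·(√1.90 − √0.105)/0.00835
  = 13.820 × (1.3784 − 0.32404) / 0.00835 = 1745.1 s.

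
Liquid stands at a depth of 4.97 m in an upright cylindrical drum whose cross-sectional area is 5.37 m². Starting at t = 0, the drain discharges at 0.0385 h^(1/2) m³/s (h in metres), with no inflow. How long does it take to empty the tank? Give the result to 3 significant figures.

Accumulation of liquid (constant cross-section A): A dh/dt = −0.0385 √h.
This is separable: 2 d(√h)/dt = −0.0385/A, so √h = √h₀ − (0.0385/(2A)) t.
Tank is empty when √h = 0: t_empty = 2A√h₀/0.0385.
t_empty = 2·5.37·√4.97/0.0385 = 10.740·2.2293/0.0385 = 621.90 s.

622 s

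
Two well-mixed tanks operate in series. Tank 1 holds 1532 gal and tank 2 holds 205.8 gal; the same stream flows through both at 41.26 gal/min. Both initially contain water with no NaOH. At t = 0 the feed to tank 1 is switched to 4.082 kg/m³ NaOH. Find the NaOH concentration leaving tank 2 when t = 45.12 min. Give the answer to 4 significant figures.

Each tank obeys Vᵢ dCᵢ/dt = Q(Cᵢ₋₁ − Cᵢ), so τᵢ = Vᵢ/Q.
τ₁ = 1532/41.26 = 37.1304 min; τ₂ = 205.8/41.26 = 4.98788 min.
Tank 1: C₁ = C_in(1 − e^(−t/τ₁)). Tank 2 (τ₁ ≠ τ₂): C₂ = C_in[1 − (τ₁ e^(−t/τ₁) − τ₂ e^(−t/τ₂))/(τ₁ − τ₂)].
At t = 45.12: e^(−t/τ₁) = 0.296657, e^(−t/τ₂) = 0.000117870.
C₂ = 4.082·[1 − (37.1304·0.296657 − 4.98788·0.000117870)/(32.1425)] = 4.082·0.657325 = 2.68320 kg/m³.

2.683 kg/m³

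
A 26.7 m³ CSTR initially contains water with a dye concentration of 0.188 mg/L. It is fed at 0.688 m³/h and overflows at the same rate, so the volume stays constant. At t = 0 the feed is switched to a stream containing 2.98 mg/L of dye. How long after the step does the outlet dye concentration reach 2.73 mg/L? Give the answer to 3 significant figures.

93.6 h

Accumulation = in − out for the solute gives V dC/dt = Q(C_in − C), so τ = V/Q = 38.808 h.
C(t) = C_in + (C₀ − C_in) e^(−t/τ). Set C = 2.73 and solve for t:
e^(−t/τ) = (C − C_in)/(C₀ − C_in) = (2.73 − 2.98)/(0.188 − 2.98) = 0.089542
t = −τ ln(…) = 38.808 × 2.4131 = 93.646 h.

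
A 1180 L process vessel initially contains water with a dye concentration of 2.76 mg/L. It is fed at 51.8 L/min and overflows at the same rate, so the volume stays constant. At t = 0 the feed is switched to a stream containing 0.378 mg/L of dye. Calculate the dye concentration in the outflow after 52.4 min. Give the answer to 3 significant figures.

0.617 mg/L

Unsteady species balance (constant V, well mixed): V dC/dt = Q(C_in − C).
Rewrite as dC/dt + C/τ = C_in/τ, τ = V/Q = 22.780 min.
Solution: C(t) = C_in + (C₀ − C_in) e^(−t/τ).
C(52.4) = 0.378 + (2.76 − 0.378)·e^(−52.4/22.780) = 0.378 + (2.3820)·0.10023 = 0.61675 mg/L.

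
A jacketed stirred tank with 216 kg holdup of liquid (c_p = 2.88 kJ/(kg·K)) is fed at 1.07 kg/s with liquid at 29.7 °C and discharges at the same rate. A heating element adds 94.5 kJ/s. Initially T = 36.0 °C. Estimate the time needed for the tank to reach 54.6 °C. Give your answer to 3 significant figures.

M c_p dT/dt = ṁ c_p (T_in − T) + Q̇.
τ = M/ṁ = 201.87 s; T_ss = T_in + Q̇/(ṁ c_p) = 60.366 °C.
T(t) = T_ss + (T₀ − T_ss) e^(−t/τ). Set T = 54.6:
e^(−t/τ) = (54.6 − 60.366)/(36.0 − 60.366) = 0.23664
t = −201.87 · ln(0.23664) = 290.94 s.

291 s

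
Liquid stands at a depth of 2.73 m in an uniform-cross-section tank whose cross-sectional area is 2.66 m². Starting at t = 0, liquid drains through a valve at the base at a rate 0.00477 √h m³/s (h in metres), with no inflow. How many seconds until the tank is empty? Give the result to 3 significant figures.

1840 s

With no inflow, A dh/dt = −0.00477 √h.
This is separable: 2 d(√h)/dt = −0.00477/A, so √h = √h₀ − (0.00477/(2A)) t.
Tank is empty when √h = 0: t_empty = 2A√h₀/0.00477.
t_empty = 2·2.66·√2.73/0.00477 = 5.3200·1.6523/0.00477 = 1842.8 s.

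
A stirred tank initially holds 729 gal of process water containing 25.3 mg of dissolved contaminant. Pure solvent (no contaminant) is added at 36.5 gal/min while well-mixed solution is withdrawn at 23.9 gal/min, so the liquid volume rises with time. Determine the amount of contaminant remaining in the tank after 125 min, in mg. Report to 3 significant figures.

2.85 mg

Let m(t) be the amount of contaminant. Volume: V(t) = V₀ + (Q_in − Q_out) t = 729 + 12.600 t; V(125) = 2304.0 gal.
Solute balance: dm/dt = 0 − Q_out C = −Q_out m/V(t).
Separate: dm/m = −Q_out dt/V(t) ⇒ ln(m/m₀) = −(Q_out/(Q_in−Q_out)) ln(V/V₀).
m = m₀ (V₀/V)^(Q_out/(Q_in−Q_out)) = 25.3 × (729/2304.0)^(1.8968) = 2.8522 mg.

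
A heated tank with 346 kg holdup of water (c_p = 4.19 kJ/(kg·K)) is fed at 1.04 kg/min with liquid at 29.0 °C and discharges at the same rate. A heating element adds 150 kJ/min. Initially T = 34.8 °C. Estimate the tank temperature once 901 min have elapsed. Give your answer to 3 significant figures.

61.5 °C

First-law balance (no shaft work): M c_p dT/dt = ṁ c_p (T_in − T) + 150.
τ = M/ṁ = 332.69 min; T_ss = T_in + Q̇/(ṁ c_p) = 29.0 + 150/(1.04·4.19) = 63.423 °C.
T approaches T_ss exponentially: T(t) = T_ss + (T₀ − T_ss) e^(−t/τ).
T(901) = 63.423 + (-28.623)·e^(−901/332.69) = 63.423 + (-28.623)·0.066656 = 61.515 °C.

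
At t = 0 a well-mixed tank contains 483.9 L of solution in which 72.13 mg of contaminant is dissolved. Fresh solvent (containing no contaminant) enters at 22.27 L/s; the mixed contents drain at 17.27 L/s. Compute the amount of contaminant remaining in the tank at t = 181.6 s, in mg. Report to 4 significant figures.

1.876 mg

Total volume: dV/dt = Q_in − Q_out = 5.00000 L/s, so V(t) = 483.9 + 5.00000 t and V(181.6) = 1391.90 L.
No contaminant enters, so dm/dt = −Q_out · (m/V).
Separate: dm/m = −Q_out dt/V(t) ⇒ ln(m/m₀) = −(Q_out/(Q_in−Q_out)) ln(V/V₀).
m = m₀ (V₀/V)^(Q_out/(Q_in−Q_out)) = 72.13 × (483.9/1391.90)^(3.45400) = 1.87603 mg.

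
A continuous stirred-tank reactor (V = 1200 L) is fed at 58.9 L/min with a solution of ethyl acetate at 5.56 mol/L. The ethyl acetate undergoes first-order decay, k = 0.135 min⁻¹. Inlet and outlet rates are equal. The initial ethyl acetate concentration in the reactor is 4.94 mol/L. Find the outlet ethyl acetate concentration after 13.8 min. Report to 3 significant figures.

1.76 mol/L

Species balance: V dC/dt = Q C_in − Q C − k V C.
dC/dt = (Q/V) C_in − (Q/V + k) C; effective rate a = Q/V + k = 0.049083 + 0.135 = 0.18408 min⁻¹.
C_ss = Q C_in/(Q + kV) = 1.4825 mol/L; C(t) = C_ss + (C₀ − C_ss) e^(−a t).
C(13.8) = 1.4825 + (3.4575)·e^(−0.18408·13.8) = 1.4825 + (3.4575)·0.078839 = 1.7551 mol/L.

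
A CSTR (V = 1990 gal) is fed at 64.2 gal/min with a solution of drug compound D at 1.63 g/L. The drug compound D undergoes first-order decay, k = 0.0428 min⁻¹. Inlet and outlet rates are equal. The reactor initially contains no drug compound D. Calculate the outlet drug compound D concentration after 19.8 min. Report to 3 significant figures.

Accumulation = in − out − consumed: V dC/dt = Q C_in − Q C − k V C.
dC/dt = (Q/V) C_in − (Q/V + k) C; effective rate a = Q/V + k = 0.032261 + 0.0428 = 0.075061 min⁻¹.
C_ss = Q C_in/(Q + kV) = 0.70057 g/L; C(t) = C_ss + (C₀ − C_ss) e^(−a t).
C(19.8) = 0.70057 + (-0.70057)·e^(−0.075061·19.8) = 0.70057 + (-0.70057)·0.22623 = 0.54208 g/L.

0.542 g/L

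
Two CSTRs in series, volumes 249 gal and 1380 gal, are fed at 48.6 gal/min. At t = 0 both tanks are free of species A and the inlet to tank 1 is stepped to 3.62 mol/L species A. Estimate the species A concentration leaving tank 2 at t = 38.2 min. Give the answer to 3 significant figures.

Each tank obeys Vᵢ dCᵢ/dt = Q(Cᵢ₋₁ − Cᵢ), so τᵢ = Vᵢ/Q.
τ₁ = 249/48.6 = 5.1235 min; τ₂ = 1380/48.6 = 28.395 min.
Tank 1: C₁ = C_in(1 − e^(−t/τ₁)). Tank 2 (τ₁ ≠ τ₂): C₂ = C_in[1 − (τ₁ e^(−t/τ₁) − τ₂ e^(−t/τ₂))/(τ₁ − τ₂)].
At t = 38.2: e^(−t/τ₁) = 0.00057802, e^(−t/τ₂) = 0.26046.
C₂ = 3.62·[1 − (5.1235·0.00057802 − 28.395·0.26046)/(-23.272)] = 3.62·0.68232 = 2.4700 mol/L.

2.47 mol/L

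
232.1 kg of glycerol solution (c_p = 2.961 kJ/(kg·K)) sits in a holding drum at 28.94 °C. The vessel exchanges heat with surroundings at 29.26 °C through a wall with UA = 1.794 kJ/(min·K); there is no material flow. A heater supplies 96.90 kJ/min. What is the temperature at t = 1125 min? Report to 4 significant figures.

Unsteady energy balance on the tank contents: M c_p dT/dt = −UA(T − T_amb) + Q̇.
dT/dt = (T_ss − T)/τ with T_ss = T_amb + Q̇/UA = 29.26 + 96.90/1.794 = 83.2734 °C, τ = M c_p/UA = 232.1·2.961/1.794 = 383.081 min.
This is linear first-order; T(t) = T_ss + (T₀ − T_ss) e^(−t/τ).
T(1125) = 83.2734 + (-54.3334)·0.0530398 = 80.3915 °C.

80.39 °C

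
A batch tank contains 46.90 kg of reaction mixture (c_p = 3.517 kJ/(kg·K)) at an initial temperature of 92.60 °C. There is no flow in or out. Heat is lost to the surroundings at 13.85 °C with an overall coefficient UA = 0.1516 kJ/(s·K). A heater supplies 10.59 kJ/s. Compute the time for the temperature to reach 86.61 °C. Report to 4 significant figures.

1218 s

Lumped-capacitance energy balance: M c_p dT/dt = UA(T_amb − T) + Q̇.
τ = M c_p/UA = 1088.04 s; T_ss = T_amb + Q̇/UA = 13.85 + 10.59/0.1516 = 83.7049 °C.
T(t) = T_ss + (T₀ − T_ss)e^(−t/τ); set T = 86.61:
t = −τ ln[(T − T_ss)/(T₀ − T_ss)] = −1088.04 · ln(0.326597) = 1217.55 s.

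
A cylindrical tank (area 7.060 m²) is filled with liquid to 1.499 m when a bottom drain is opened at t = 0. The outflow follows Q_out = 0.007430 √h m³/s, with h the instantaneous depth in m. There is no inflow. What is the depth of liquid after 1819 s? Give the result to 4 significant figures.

0.07138 m

With no inflow, A dh/dt = −0.007430 √h.
This is separable: 2 d(√h)/dt = −0.007430/A, so √h = √h₀ − (0.007430/(2A)) t.
√h = √1.499 − 0.007430·1819/(2·7.060) = 1.22434 − 0.957165 = 0.267172.
h = 0.267172² = 0.0713806 m.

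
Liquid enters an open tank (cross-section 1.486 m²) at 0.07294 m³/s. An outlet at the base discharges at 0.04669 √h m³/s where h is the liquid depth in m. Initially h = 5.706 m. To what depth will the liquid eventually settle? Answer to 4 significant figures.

2.441 m

Mass balance (ρ constant): A dh/dt = Q_in − 0.04669 √h. At steady state dh/dt = 0:
Q_in = 0.04669 √h_ss ⇒ √h_ss = 0.07294/0.04669 = 1.56222.
h_ss = 1.56222² = 2.44053 m. (Since h₀ = 5.706 m > h_ss, the level will fall toward this value.)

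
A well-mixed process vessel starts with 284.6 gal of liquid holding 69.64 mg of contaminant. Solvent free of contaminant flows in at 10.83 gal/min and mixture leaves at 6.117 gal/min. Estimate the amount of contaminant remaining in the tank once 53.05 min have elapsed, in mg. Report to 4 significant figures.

30.72 mg

Let m(t) be the amount of contaminant. Volume: V(t) = V₀ + (Q_in − Q_out) t = 284.6 + 4.71300 t; V(53.05) = 534.625 gal.
No contaminant enters, so dm/dt = −Q_out · (m/V).
dm/m = −Q_out dt/(V₀ + 4.71300 t); integrating gives ln(m/m₀) = −(Q_out/(Q_in−Q_out)) ln(V/V₀).
m = m₀ (V₀/V)^(Q_out/(Q_in−Q_out)) = 69.64 × (284.6/534.625)^(1.29790) = 30.7238 mg.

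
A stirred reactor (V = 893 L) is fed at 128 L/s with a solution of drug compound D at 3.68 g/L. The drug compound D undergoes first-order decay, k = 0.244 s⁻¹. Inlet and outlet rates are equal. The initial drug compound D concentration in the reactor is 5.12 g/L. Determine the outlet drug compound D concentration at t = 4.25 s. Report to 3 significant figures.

Accumulation = in − out − consumed: V dC/dt = Q C_in − Q C − k V C.
This is linear with rate a = Q/V + k = 0.38734 s⁻¹.
C_ss = Q C_in/(Q + kV) = 1.3618 g/L; C(t) = C_ss + (C₀ − C_ss) e^(−a t).
C(4.25) = 1.3618 + (3.7582)·e^(−0.38734·4.25) = 1.3618 + (3.7582)·0.19278 = 2.0863 g/L.

2.09 g/L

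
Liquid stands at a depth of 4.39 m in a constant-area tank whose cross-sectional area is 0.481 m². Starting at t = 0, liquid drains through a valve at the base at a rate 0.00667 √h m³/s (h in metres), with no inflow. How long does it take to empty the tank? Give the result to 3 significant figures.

Unsteady balance on liquid volume: A dh/dt = −0.00667 √h.
Separate and integrate: 2(√h − √h₀) = −(0.00667/A) t.
Tank is empty when √h = 0: t_empty = 2A√h₀/0.00667.
t_empty = 2·0.481·√4.39/0.00667 = 0.96200·2.0952/0.00667 = 302.19 s.

302 s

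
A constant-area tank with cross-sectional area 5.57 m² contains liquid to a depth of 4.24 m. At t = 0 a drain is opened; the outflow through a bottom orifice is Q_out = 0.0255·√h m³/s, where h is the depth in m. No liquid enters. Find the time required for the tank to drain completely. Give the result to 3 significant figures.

A dh/dt = −Q_out = −0.0255 √h.
∫ h^(−1/2) dh = −(0.0255/A) ∫ dt, giving 2√h = 2√h₀ − (0.0255/A) t.
Set h = 0: 2√h₀ = (0.0255/A) t_empty ⇒ t_empty = 2A√h₀/0.0255.
t_empty = 2·5.57·√4.24/0.0255 = 11.140·2.0591/0.0255 = 899.56 s.

900 s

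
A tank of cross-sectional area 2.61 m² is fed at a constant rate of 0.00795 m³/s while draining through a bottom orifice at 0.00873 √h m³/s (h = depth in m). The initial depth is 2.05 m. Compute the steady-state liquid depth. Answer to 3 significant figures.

0.829 m

Level balance: A dh/dt = 0.00795 − 0.00873 √h. Setting dh/dt = 0:
Q_in = 0.00873 √h_ss ⇒ √h_ss = 0.00795/0.00873 = 0.91065.
h_ss = 0.91065² = 0.82929 m. (Since h₀ = 2.05 m > h_ss, the level will fall toward this value.)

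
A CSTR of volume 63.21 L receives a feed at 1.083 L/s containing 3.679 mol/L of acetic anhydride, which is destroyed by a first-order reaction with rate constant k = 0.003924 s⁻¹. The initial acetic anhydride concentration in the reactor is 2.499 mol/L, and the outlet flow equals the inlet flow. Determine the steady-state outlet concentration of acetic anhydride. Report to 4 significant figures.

2.993 mol/L

Species balance: V dC/dt = Q C_in − Q C − k V C.
At steady state: 0 = Q C_in − (Q + kV) C_ss, so C_ss = Q C_in/(Q + kV).
C_ss = 1.083·3.679/(1.083 + 0.003924·63.21) = 3.98436/1.33104 = 2.99343 mol/L.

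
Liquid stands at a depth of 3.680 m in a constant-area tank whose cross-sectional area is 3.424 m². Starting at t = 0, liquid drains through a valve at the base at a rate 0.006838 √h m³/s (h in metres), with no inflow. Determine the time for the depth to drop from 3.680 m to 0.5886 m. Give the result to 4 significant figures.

A dh/dt = −Q_out = −0.006838 √h.
∫ h^(−1/2) dh = −(0.006838/A) ∫ dt, giving 2√h = 2√h₀ − (0.006838/A) t.
t = 2A(√h₀ − √h)/0.006838 = 2·3.424·(√3.680 − √0.5886)/0.006838
  = 6.84800 × (1.91833 − 0.767203) / 0.006838 = 1152.81 s.

1153 s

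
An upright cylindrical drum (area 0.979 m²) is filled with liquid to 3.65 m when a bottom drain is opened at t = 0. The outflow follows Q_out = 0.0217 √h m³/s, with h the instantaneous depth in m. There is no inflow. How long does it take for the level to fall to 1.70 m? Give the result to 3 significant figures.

54.7 s

With no inflow, A dh/dt = −0.0217 √h.
∫ h^(−1/2) dh = −(0.0217/A) ∫ dt, giving 2√h = 2√h₀ − (0.0217/A) t.
t = 2A(√h₀ − √h)/0.0217 = 2·0.979·(√3.65 − √1.70)/0.0217
  = 1.9580 × (1.9105 − 1.3038) / 0.0217 = 54.739 s.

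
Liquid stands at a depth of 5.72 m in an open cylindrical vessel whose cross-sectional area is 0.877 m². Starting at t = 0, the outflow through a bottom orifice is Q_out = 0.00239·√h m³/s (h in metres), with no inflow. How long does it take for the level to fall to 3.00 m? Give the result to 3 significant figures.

484 s

A dh/dt = −Q_out = −0.00239 √h.
∫ h^(−1/2) dh = −(0.00239/A) ∫ dt, giving 2√h = 2√h₀ − (0.00239/A) t.
t = 2A(√h₀ − √h)/0.00239 = 2·0.877·(√5.72 − √3.00)/0.00239
  = 1.7540 × (2.3917 − 1.7321) / 0.00239 = 484.08 s.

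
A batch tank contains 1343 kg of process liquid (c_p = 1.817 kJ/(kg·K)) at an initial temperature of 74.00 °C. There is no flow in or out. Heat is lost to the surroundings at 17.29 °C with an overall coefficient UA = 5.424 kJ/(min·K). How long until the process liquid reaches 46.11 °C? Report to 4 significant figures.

304.5 min

Lumped-capacitance energy balance: M c_p dT/dt = UA(T_amb − T).
τ = M c_p/UA = 449.895 min; T_ss = T_amb = 17.2900 °C.
T(t) = T_ss + (T₀ − T_ss)e^(−t/τ); set T = 46.11:
t = −τ ln[(T − T_ss)/(T₀ − T_ss)] = −449.895 · ln(0.508200) = 304.525 min.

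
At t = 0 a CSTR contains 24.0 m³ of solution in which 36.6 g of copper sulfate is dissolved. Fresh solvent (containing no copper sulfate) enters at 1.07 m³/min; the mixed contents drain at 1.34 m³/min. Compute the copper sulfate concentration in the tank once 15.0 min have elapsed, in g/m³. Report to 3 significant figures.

0.733 g/m³

Total volume: dV/dt = Q_in − Q_out = -0.27000 m³/min, so V(t) = 24.0 − 0.27000 t and V(15.0) = 19.950 m³.
No copper sulfate enters, so dm/dt = −Q_out · (m/V).
dm/m = −Q_out dt/(V₀ − 0.27000 t); integrating gives ln(m/m₀) = −(Q_out/(Q_in−Q_out)) ln(V/V₀).
m = m₀ (V₀/V)^(Q_out/(Q_in−Q_out)) = 36.6 × (24.0/19.950)^(-4.9630) = 14.626 g.
C = m/V = 14.626/19.950 = 0.73311 g/m³.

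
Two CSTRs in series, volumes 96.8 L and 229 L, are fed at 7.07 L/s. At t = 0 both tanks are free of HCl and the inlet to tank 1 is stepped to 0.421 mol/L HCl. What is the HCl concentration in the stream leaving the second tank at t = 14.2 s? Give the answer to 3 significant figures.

Time constants: τᵢ = Vᵢ/Q for each well-mixed tank.
τ₁ = 96.8/7.07 = 13.692 s; τ₂ = 229/7.07 = 32.390 s.
Solving the cascade with C₁(0)=C₂(0)=0 gives C₂(t) = C_in[1 − (τ₁ e^(−t/τ₁) − τ₂ e^(−t/τ₂))/(τ₁ − τ₂)].
At t = 14.2: e^(−t/τ₁) = 0.35447, e^(−t/τ₂) = 0.64507.
C₂ = 0.421·[1 − (13.692·0.35447 − 32.390·0.64507)/(-18.699)] = 0.421·0.14215 = 0.059846 mol/L.

0.0598 mol/L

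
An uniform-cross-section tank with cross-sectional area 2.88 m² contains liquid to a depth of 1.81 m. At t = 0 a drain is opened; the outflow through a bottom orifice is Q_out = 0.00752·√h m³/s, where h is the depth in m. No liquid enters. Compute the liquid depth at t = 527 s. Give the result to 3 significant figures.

A dh/dt = −Q_out = −0.00752 √h.
This is separable: 2 d(√h)/dt = −0.00752/A, so √h = √h₀ − (0.00752/(2A)) t.
√h = √1.81 − 0.00752·527/(2·2.88) = 1.3454 − 0.68803 = 0.65733.
h = 0.65733² = 0.43209 m.

0.432 m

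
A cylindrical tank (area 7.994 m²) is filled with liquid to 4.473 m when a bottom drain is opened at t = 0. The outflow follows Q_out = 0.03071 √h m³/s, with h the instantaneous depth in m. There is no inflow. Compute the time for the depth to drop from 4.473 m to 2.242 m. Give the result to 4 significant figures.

321.5 s

A dh/dt = −Q_out = −0.03071 √h.
∫ h^(−1/2) dh = −(0.03071/A) ∫ dt, giving 2√h = 2√h₀ − (0.03071/A) t.
t = 2A(√h₀ − √h)/0.03071 = 2·7.994·(√4.473 − √2.242)/0.03071
  = 15.9880 × (2.11495 − 1.49733) / 0.03071 = 321.538 s.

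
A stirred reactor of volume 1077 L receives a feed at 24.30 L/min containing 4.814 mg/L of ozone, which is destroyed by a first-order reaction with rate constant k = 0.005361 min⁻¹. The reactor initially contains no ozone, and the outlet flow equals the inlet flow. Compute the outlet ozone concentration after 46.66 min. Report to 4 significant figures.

Species balance: V dC/dt = Q C_in − Q C − k V C.
This is linear with rate a = Q/V + k = 0.0279237 min⁻¹.
C_ss = Q C_in/(Q + kV) = 3.88977 mg/L; C(t) = C_ss + (C₀ − C_ss) e^(−a t).
C(46.66) = 3.88977 + (-3.88977)·e^(−0.0279237·46.66) = 3.88977 + (-3.88977)·0.271738 = 2.83277 mg/L.

2.833 mg/L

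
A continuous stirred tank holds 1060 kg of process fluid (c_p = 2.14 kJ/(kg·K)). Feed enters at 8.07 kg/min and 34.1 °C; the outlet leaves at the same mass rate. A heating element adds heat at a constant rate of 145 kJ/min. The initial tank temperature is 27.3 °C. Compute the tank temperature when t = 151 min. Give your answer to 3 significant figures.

37.7 °C

M c_p dT/dt = ṁ c_p (T_in − T) + Q̇.
Rearrange: dT/dt = (T_ss − T)/τ with τ = M/ṁ = 131.35 min and T_ss = T_in + Q̇/(ṁ c_p) = 42.496 °C.
T approaches T_ss exponentially: T(t) = T_ss + (T₀ − T_ss) e^(−t/τ).
T(151) = 42.496 + (-15.196)·e^(−151/131.35) = 42.496 + (-15.196)·0.31677 = 37.683 °C.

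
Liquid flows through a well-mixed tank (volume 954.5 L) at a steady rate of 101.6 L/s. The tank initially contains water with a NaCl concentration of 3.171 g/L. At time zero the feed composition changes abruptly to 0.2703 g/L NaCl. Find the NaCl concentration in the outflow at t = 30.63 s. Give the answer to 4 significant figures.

0.3816 g/L

Mass balance on the solute (V constant): V dC/dt = Q(C_in − C).
Rewrite as dC/dt + C/τ = C_in/τ, τ = V/Q = 9.39469 s.
This is linear first-order; C(t) = C_in + (C₀ − C_in) e^(−t/τ).
C(30.63) = 0.2703 + (3.171 − 0.2703)·e^(−30.63/9.39469) = 0.2703 + (2.90070)·0.0383748 = 0.381614 g/L.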